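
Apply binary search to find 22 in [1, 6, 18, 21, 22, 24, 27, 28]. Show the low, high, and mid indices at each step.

Binary search for 22 in [1, 6, 18, 21, 22, 24, 27, 28]:

lo=0, hi=7, mid=3, arr[mid]=21 -> 21 < 22, search right half
lo=4, hi=7, mid=5, arr[mid]=24 -> 24 > 22, search left half
lo=4, hi=4, mid=4, arr[mid]=22 -> Found target at index 4!

Binary search finds 22 at index 4 after 3 comparisons. The search repeatedly halves the search space by comparing with the middle element.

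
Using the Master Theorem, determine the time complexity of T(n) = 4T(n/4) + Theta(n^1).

Master Theorem for T(n) = 4T(n/4) + O(n^1):

a = 4, b = 4, c = 1
log_b(a) = log_4(4) = 1.0000

Case 2: c = 1 = log_4(4) = 1.0000
T(n) = O(n^1 log n) = O(n log n)

For T(n) = 4T(n/4) + O(n^1): log_4(4) = 1.0000. This is Case 2 of the Master Theorem (c = log_b(a), equal work at all levels), giving O(n log n).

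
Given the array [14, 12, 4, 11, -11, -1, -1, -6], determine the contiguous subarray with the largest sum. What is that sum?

Using Kadane's algorithm on [14, 12, 4, 11, -11, -1, -1, -6]:

Scanning through the array:
Position 1 (value 12): max_ending_here = 26, max_so_far = 26
Position 2 (value 4): max_ending_here = 30, max_so_far = 30
Position 3 (value 11): max_ending_here = 41, max_so_far = 41
Position 4 (value -11): max_ending_here = 30, max_so_far = 41
Position 5 (value -1): max_ending_here = 29, max_so_far = 41
Position 6 (value -1): max_ending_here = 28, max_so_far = 41
Position 7 (value -6): max_ending_here = 22, max_so_far = 41

Maximum subarray: [14, 12, 4, 11]
Maximum sum: 41

The maximum subarray is [14, 12, 4, 11] with sum 41. This subarray runs from index 0 to index 3.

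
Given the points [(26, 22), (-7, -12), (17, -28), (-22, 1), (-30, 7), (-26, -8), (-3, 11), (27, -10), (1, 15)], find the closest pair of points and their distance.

Computing all pairwise distances among 9 points:

d((26, 22), (-7, -12)) = 47.3814
d((26, 22), (17, -28)) = 50.8035
d((26, 22), (-22, 1)) = 52.3927
d((26, 22), (-30, 7)) = 57.9741
d((26, 22), (-26, -8)) = 60.0333
d((26, 22), (-3, 11)) = 31.0161
d((26, 22), (27, -10)) = 32.0156
d((26, 22), (1, 15)) = 25.9615
d((-7, -12), (17, -28)) = 28.8444
d((-7, -12), (-22, 1)) = 19.8494
d((-7, -12), (-30, 7)) = 29.8329
d((-7, -12), (-26, -8)) = 19.4165
d((-7, -12), (-3, 11)) = 23.3452
d((-7, -12), (27, -10)) = 34.0588
d((-7, -12), (1, 15)) = 28.1603
d((17, -28), (-22, 1)) = 48.6004
d((17, -28), (-30, 7)) = 58.6003
d((17, -28), (-26, -8)) = 47.4236
d((17, -28), (-3, 11)) = 43.8292
d((17, -28), (27, -10)) = 20.5913
d((17, -28), (1, 15)) = 45.8803
d((-22, 1), (-30, 7)) = 10.0
d((-22, 1), (-26, -8)) = 9.8489
d((-22, 1), (-3, 11)) = 21.4709
d((-22, 1), (27, -10)) = 50.2195
d((-22, 1), (1, 15)) = 26.9258
d((-30, 7), (-26, -8)) = 15.5242
d((-30, 7), (-3, 11)) = 27.2947
d((-30, 7), (27, -10)) = 59.4811
d((-30, 7), (1, 15)) = 32.0156
d((-26, -8), (-3, 11)) = 29.8329
d((-26, -8), (27, -10)) = 53.0377
d((-26, -8), (1, 15)) = 35.4683
d((-3, 11), (27, -10)) = 36.6197
d((-3, 11), (1, 15)) = 5.6569 <-- minimum
d((27, -10), (1, 15)) = 36.0694

Closest pair: (-3, 11) and (1, 15) with distance 5.6569

The closest pair is (-3, 11) and (1, 15) with Euclidean distance 5.6569. For 9 points, brute-force pairwise comparison is shown above. For large n, the divide-and-conquer algorithm (sort by x, recurse on halves, check the dividing strip) achieves O(n log n).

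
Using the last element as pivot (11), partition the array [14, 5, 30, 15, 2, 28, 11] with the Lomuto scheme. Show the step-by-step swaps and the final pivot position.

Lomuto partition with pivot = 11:

Initial array: [14, 5, 30, 15, 2, 28, 11]

arr[0]=14 > 11: no swap
arr[1]=5 <= 11: swap with position 0, array becomes [5, 14, 30, 15, 2, 28, 11]
arr[2]=30 > 11: no swap
arr[3]=15 > 11: no swap
arr[4]=2 <= 11: swap with position 1, array becomes [5, 2, 30, 15, 14, 28, 11]
arr[5]=28 > 11: no swap

Place pivot at position 2: [5, 2, 11, 15, 14, 28, 30]
Pivot position: 2

After partitioning with pivot 11, the array becomes [5, 2, 11, 15, 14, 28, 30]. The pivot is placed at index 2. All elements to the left of the pivot are <= 11, and all elements to the right are > 11.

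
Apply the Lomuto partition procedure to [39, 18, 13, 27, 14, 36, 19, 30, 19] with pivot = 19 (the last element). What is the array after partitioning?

Lomuto partition with pivot = 19:

Initial array: [39, 18, 13, 27, 14, 36, 19, 30, 19]

arr[0]=39 > 19: no swap
arr[1]=18 <= 19: swap with position 0, array becomes [18, 39, 13, 27, 14, 36, 19, 30, 19]
arr[2]=13 <= 19: swap with position 1, array becomes [18, 13, 39, 27, 14, 36, 19, 30, 19]
arr[3]=27 > 19: no swap
arr[4]=14 <= 19: swap with position 2, array becomes [18, 13, 14, 27, 39, 36, 19, 30, 19]
arr[5]=36 > 19: no swap
arr[6]=19 <= 19: swap with position 3, array becomes [18, 13, 14, 19, 39, 36, 27, 30, 19]
arr[7]=30 > 19: no swap

Place pivot at position 4: [18, 13, 14, 19, 19, 36, 27, 30, 39]
Pivot position: 4

After partitioning with pivot 19, the array becomes [18, 13, 14, 19, 19, 36, 27, 30, 39]. The pivot is placed at index 4. All elements to the left of the pivot are <= 19, and all elements to the right are > 19.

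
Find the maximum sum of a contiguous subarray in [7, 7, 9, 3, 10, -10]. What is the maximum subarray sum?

Using Kadane's algorithm on [7, 7, 9, 3, 10, -10]:

Scanning through the array:
Position 1 (value 7): max_ending_here = 14, max_so_far = 14
Position 2 (value 9): max_ending_here = 23, max_so_far = 23
Position 3 (value 3): max_ending_here = 26, max_so_far = 26
Position 4 (value 10): max_ending_here = 36, max_so_far = 36
Position 5 (value -10): max_ending_here = 26, max_so_far = 36

Maximum subarray: [7, 7, 9, 3, 10]
Maximum sum: 36

The maximum subarray is [7, 7, 9, 3, 10] with sum 36. This subarray runs from index 0 to index 4.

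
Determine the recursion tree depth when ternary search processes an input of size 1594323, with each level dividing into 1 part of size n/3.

For divide and conquer with division factor 3:

Problem sizes at each level:
Level 0: 1594323
Level 1: 531441
Level 2: 177147
Level 3: 59049
Level 4: 19683
Level 5: 6561
Level 6: 2187
Level 7: 729
Level 8: 243
Level 9: 81
Level 10: 27
Level 11: 9
Level 12: 3
Level 13: 1

The root is level 0 and the size-1 base case is level 13 (the tree spans levels 0 through 13, i.e. 14 levels counting the root), so the depth is the number of divisions: log_3(1594323) = 13

The recursion tree depth is log_3(1594323) = 13. At each level, the problem size is divided by 3, so it takes 13 divisions to reduce to a base case of size 1. The algorithm makes 1 recursive call at each level.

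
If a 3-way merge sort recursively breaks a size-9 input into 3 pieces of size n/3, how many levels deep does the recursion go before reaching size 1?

For divide and conquer with division factor 3:

Problem sizes at each level:
Level 0: 9
Level 1: 3
Level 2: 1

The root is level 0 and the size-1 base case is level 2 (the tree spans levels 0 through 2, i.e. 3 levels counting the root), so the depth is the number of divisions: log_3(9) = 2

The recursion tree depth is log_3(9) = 2. At each level, the problem size is divided by 3, so it takes 2 divisions to reduce to a base case of size 1. The algorithm makes 3 recursive calls at each level.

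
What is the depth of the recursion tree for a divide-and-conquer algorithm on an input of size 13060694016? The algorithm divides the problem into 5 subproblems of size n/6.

For divide and conquer with division factor 6:

Problem sizes at each level:
Level 0: 13060694016
Level 1: 2176782336
Level 2: 362797056
Level 3: 60466176
Level 4: 10077696
Level 5: 1679616
Level 6: 279936
Level 7: 46656
Level 8: 7776
Level 9: 1296
Level 10: 216
Level 11: 36
Level 12: 6
Level 13: 1

The root is level 0 and the size-1 base case is level 13 (the tree spans levels 0 through 13, i.e. 14 levels counting the root), so the depth is the number of divisions: log_6(13060694016) = 13

The recursion tree depth is log_6(13060694016) = 13. At each level, the problem size is divided by 6, so it takes 13 divisions to reduce to a base case of size 1. The algorithm makes 5 recursive calls at each level.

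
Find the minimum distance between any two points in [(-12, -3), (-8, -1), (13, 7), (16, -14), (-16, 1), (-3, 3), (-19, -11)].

Computing all pairwise distances among 7 points:

d((-12, -3), (-8, -1)) = 4.4721 <-- minimum
d((-12, -3), (13, 7)) = 26.9258
d((-12, -3), (16, -14)) = 30.0832
d((-12, -3), (-16, 1)) = 5.6569
d((-12, -3), (-3, 3)) = 10.8167
d((-12, -3), (-19, -11)) = 10.6301
d((-8, -1), (13, 7)) = 22.4722
d((-8, -1), (16, -14)) = 27.2947
d((-8, -1), (-16, 1)) = 8.2462
d((-8, -1), (-3, 3)) = 6.4031
d((-8, -1), (-19, -11)) = 14.8661
d((13, 7), (16, -14)) = 21.2132
d((13, 7), (-16, 1)) = 29.6142
d((13, 7), (-3, 3)) = 16.4924
d((13, 7), (-19, -11)) = 36.7151
d((16, -14), (-16, 1)) = 35.3412
d((16, -14), (-3, 3)) = 25.4951
d((16, -14), (-19, -11)) = 35.1283
d((-16, 1), (-3, 3)) = 13.1529
d((-16, 1), (-19, -11)) = 12.3693
d((-3, 3), (-19, -11)) = 21.2603

Closest pair: (-12, -3) and (-8, -1) with distance 4.4721

The closest pair is (-12, -3) and (-8, -1) with Euclidean distance 4.4721. For 7 points, brute-force pairwise comparison is shown above. For large n, the divide-and-conquer algorithm (sort by x, recurse on halves, check the dividing strip) achieves O(n log n).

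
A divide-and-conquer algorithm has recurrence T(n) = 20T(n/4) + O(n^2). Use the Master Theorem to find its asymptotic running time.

Master Theorem for T(n) = 20T(n/4) + O(n^2):

a = 20, b = 4, c = 2
log_b(a) = log_4(20) = 2.1610

Case 1: c = 2 < log_4(20) = 2.1610
T(n) = O(n^(log_4 20))

For T(n) = 20T(n/4) + O(n^2): log_4(20) = 2.1610. This is Case 1 of the Master Theorem (c < log_b(a), work dominated by leaves), giving O(n^(log_4 20)).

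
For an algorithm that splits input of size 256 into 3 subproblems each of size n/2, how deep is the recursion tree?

For divide and conquer with division factor 2:

Problem sizes at each level:
Level 0: 256
Level 1: 128
Level 2: 64
Level 3: 32
Level 4: 16
Level 5: 8
Level 6: 4
Level 7: 2
Level 8: 1

The root is level 0 and the size-1 base case is level 8 (the tree spans levels 0 through 8, i.e. 9 levels counting the root), so the depth is the number of divisions: log_2(256) = 8

The recursion tree depth is log_2(256) = 8. At each level, the problem size is divided by 2, so it takes 8 divisions to reduce to a base case of size 1. The algorithm makes 3 recursive calls at each level.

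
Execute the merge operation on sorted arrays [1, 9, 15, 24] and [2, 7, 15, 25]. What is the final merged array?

Merging process:

Compare 1 vs 2: take 1 from left. Merged: [1]
Compare 9 vs 2: take 2 from right. Merged: [1, 2]
Compare 9 vs 7: take 7 from right. Merged: [1, 2, 7]
Compare 9 vs 15: take 9 from left. Merged: [1, 2, 7, 9]
Compare 15 vs 15: take 15 from left. Merged: [1, 2, 7, 9, 15]
Compare 24 vs 15: take 15 from right. Merged: [1, 2, 7, 9, 15, 15]
Compare 24 vs 25: take 24 from left. Merged: [1, 2, 7, 9, 15, 15, 24]
Append remaining from right: [25]. Merged: [1, 2, 7, 9, 15, 15, 24, 25]

Final merged array: [1, 2, 7, 9, 15, 15, 24, 25]
Total comparisons: 7

The merged array is [1, 2, 7, 9, 15, 15, 24, 25], requiring 7 comparisons. The merge step runs in O(n) time where n is the total number of elements.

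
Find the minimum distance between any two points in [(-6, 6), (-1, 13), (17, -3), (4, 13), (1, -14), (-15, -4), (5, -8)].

Computing all pairwise distances among 7 points:

d((-6, 6), (-1, 13)) = 8.6023
d((-6, 6), (17, -3)) = 24.6982
d((-6, 6), (4, 13)) = 12.2066
d((-6, 6), (1, -14)) = 21.1896
d((-6, 6), (-15, -4)) = 13.4536
d((-6, 6), (5, -8)) = 17.8045
d((-1, 13), (17, -3)) = 24.0832
d((-1, 13), (4, 13)) = 5.0 <-- minimum
d((-1, 13), (1, -14)) = 27.074
d((-1, 13), (-15, -4)) = 22.0227
d((-1, 13), (5, -8)) = 21.8403
d((17, -3), (4, 13)) = 20.6155
d((17, -3), (1, -14)) = 19.4165
d((17, -3), (-15, -4)) = 32.0156
d((17, -3), (5, -8)) = 13.0
d((4, 13), (1, -14)) = 27.1662
d((4, 13), (-15, -4)) = 25.4951
d((4, 13), (5, -8)) = 21.0238
d((1, -14), (-15, -4)) = 18.868
d((1, -14), (5, -8)) = 7.2111
d((-15, -4), (5, -8)) = 20.3961

Closest pair: (-1, 13) and (4, 13) with distance 5.0

The closest pair is (-1, 13) and (4, 13) with Euclidean distance 5.0. For 7 points, brute-force pairwise comparison is shown above. For large n, the divide-and-conquer algorithm (sort by x, recurse on halves, check the dividing strip) achieves O(n log n).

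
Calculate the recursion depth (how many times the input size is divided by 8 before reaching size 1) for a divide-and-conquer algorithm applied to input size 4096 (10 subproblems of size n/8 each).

For divide and conquer with division factor 8:

Problem sizes at each level:
Level 0: 4096
Level 1: 512
Level 2: 64
Level 3: 8
Level 4: 1

The root is level 0 and the size-1 base case is level 4 (the tree spans levels 0 through 4, i.e. 5 levels counting the root), so the depth is the number of divisions: log_8(4096) = 4

The recursion tree depth is log_8(4096) = 4. At each level, the problem size is divided by 8, so it takes 4 divisions to reduce to a base case of size 1. The algorithm makes 10 recursive calls at each level.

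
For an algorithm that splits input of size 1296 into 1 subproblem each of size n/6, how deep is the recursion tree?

For divide and conquer with division factor 6:

Problem sizes at each level:
Level 0: 1296
Level 1: 216
Level 2: 36
Level 3: 6
Level 4: 1

The root is level 0 and the size-1 base case is level 4 (the tree spans levels 0 through 4, i.e. 5 levels counting the root), so the depth is the number of divisions: log_6(1296) = 4

The recursion tree depth is log_6(1296) = 4. At each level, the problem size is divided by 6, so it takes 4 divisions to reduce to a base case of size 1. The algorithm makes 1 recursive call at each level.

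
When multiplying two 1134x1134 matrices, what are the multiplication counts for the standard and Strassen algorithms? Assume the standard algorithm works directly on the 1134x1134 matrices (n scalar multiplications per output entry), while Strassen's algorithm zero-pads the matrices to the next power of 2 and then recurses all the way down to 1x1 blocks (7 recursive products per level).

Matrix multiplication for 1134x1134 matrices:

Strassen's algorithm requires power-of-2 dimensions. Pad 1134x1134 to 2048x2048 (next power of 2).

Standard algorithm: 1134^3 = 1458274104 multiplications
Strassen's algorithm: 7^(log2(2048)) = 7^11 = 1977326743 multiplications
Difference: 1458274104 - 1977326743 = -519052639 (Strassen uses MORE here due to padding overhead — for small or just-over-power-of-2 n, padding can outweigh the per-level savings)

Standard: 1458274104 multiplications (1134^3). Strassen: 1977326743 multiplications (7^11, after padding to 2048x2048). Strassen reduces 8 recursive multiplications to 7 at each level.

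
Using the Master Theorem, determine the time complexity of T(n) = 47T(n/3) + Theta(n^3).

Master Theorem for T(n) = 47T(n/3) + O(n^3):

a = 47, b = 3, c = 3
log_b(a) = log_3(47) = 3.5046

Case 1: c = 3 < log_3(47) = 3.5046
T(n) = O(n^(log_3 47))

For T(n) = 47T(n/3) + O(n^3): log_3(47) = 3.5046. This is Case 1 of the Master Theorem (c < log_b(a), work dominated by leaves), giving O(n^(log_3 47)).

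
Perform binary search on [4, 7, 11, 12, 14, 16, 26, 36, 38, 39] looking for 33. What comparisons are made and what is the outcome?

Binary search for 33 in [4, 7, 11, 12, 14, 16, 26, 36, 38, 39]:

lo=0, hi=9, mid=4, arr[mid]=14 -> 14 < 33, search right half
lo=5, hi=9, mid=7, arr[mid]=36 -> 36 > 33, search left half
lo=5, hi=6, mid=5, arr[mid]=16 -> 16 < 33, search right half
lo=6, hi=6, mid=6, arr[mid]=26 -> 26 < 33, search right half
lo=7 > hi=6, target 33 not found

Binary search determines that 33 is not in the array after 4 comparisons. The search space was exhausted without finding the target.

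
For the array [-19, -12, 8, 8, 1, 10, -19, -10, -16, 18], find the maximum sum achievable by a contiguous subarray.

Using Kadane's algorithm on [-19, -12, 8, 8, 1, 10, -19, -10, -16, 18]:

Scanning through the array:
Position 1 (value -12): max_ending_here = -12, max_so_far = -12
Position 2 (value 8): max_ending_here = 8, max_so_far = 8
Position 3 (value 8): max_ending_here = 16, max_so_far = 16
Position 4 (value 1): max_ending_here = 17, max_so_far = 17
Position 5 (value 10): max_ending_here = 27, max_so_far = 27
Position 6 (value -19): max_ending_here = 8, max_so_far = 27
Position 7 (value -10): max_ending_here = -2, max_so_far = 27
Position 8 (value -16): max_ending_here = -16, max_so_far = 27
Position 9 (value 18): max_ending_here = 18, max_so_far = 27

Maximum subarray: [8, 8, 1, 10]
Maximum sum: 27

The maximum subarray is [8, 8, 1, 10] with sum 27. This subarray runs from index 2 to index 5.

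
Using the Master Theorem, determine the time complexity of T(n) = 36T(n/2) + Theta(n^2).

Master Theorem for T(n) = 36T(n/2) + O(n^2):

a = 36, b = 2, c = 2
log_b(a) = log_2(36) = 5.1699

Case 1: c = 2 < log_2(36) = 5.1699
T(n) = O(n^(log_2 36))

For T(n) = 36T(n/2) + O(n^2): log_2(36) = 5.1699. This is Case 1 of the Master Theorem (c < log_b(a), work dominated by leaves), giving O(n^(log_2 36)).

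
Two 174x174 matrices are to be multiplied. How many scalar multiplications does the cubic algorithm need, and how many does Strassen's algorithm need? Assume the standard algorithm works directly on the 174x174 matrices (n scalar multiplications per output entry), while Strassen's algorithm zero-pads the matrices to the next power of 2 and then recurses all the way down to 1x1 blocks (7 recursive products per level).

Matrix multiplication for 174x174 matrices:

Strassen's algorithm requires power-of-2 dimensions. Pad 174x174 to 256x256 (next power of 2).

Standard algorithm: 174^3 = 5268024 multiplications
Strassen's algorithm: 7^(log2(256)) = 7^8 = 5764801 multiplications
Difference: 5268024 - 5764801 = -496777 (Strassen uses MORE here due to padding overhead — for small or just-over-power-of-2 n, padding can outweigh the per-level savings)

Standard: 5268024 multiplications (174^3). Strassen: 5764801 multiplications (7^8, after padding to 256x256). Strassen reduces 8 recursive multiplications to 7 at each level.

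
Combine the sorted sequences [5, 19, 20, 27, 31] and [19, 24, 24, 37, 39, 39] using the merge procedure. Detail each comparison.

Merging process:

Compare 5 vs 19: take 5 from left. Merged: [5]
Compare 19 vs 19: take 19 from left. Merged: [5, 19]
Compare 20 vs 19: take 19 from right. Merged: [5, 19, 19]
Compare 20 vs 24: take 20 from left. Merged: [5, 19, 19, 20]
Compare 27 vs 24: take 24 from right. Merged: [5, 19, 19, 20, 24]
Compare 27 vs 24: take 24 from right. Merged: [5, 19, 19, 20, 24, 24]
Compare 27 vs 37: take 27 from left. Merged: [5, 19, 19, 20, 24, 24, 27]
Compare 31 vs 37: take 31 from left. Merged: [5, 19, 19, 20, 24, 24, 27, 31]
Append remaining from right: [37, 39, 39]. Merged: [5, 19, 19, 20, 24, 24, 27, 31, 37, 39, 39]

Final merged array: [5, 19, 19, 20, 24, 24, 27, 31, 37, 39, 39]
Total comparisons: 8

The merged array is [5, 19, 19, 20, 24, 24, 27, 31, 37, 39, 39], requiring 8 comparisons. The merge step runs in O(n) time where n is the total number of elements.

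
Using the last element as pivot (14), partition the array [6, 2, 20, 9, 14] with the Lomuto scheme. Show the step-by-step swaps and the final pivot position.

Lomuto partition with pivot = 14:

Initial array: [6, 2, 20, 9, 14]

arr[0]=6 <= 14: swap with position 0, array becomes [6, 2, 20, 9, 14]
arr[1]=2 <= 14: swap with position 1, array becomes [6, 2, 20, 9, 14]
arr[2]=20 > 14: no swap
arr[3]=9 <= 14: swap with position 2, array becomes [6, 2, 9, 20, 14]

Place pivot at position 3: [6, 2, 9, 14, 20]
Pivot position: 3

After partitioning with pivot 14, the array becomes [6, 2, 9, 14, 20]. The pivot is placed at index 3. All elements to the left of the pivot are <= 14, and all elements to the right are > 14.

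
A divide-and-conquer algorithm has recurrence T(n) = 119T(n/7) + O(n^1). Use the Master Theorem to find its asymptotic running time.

Master Theorem for T(n) = 119T(n/7) + O(n^1):

a = 119, b = 7, c = 1
log_b(a) = log_7(119) = 2.4560

Case 1: c = 1 < log_7(119) = 2.4560
T(n) = O(n^(log_7 119))

For T(n) = 119T(n/7) + O(n^1): log_7(119) = 2.4560. This is Case 1 of the Master Theorem (c < log_b(a), work dominated by leaves), giving O(n^(log_7 119)).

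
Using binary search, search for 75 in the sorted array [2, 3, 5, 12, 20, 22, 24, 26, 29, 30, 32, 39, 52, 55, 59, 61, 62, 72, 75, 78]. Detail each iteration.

Binary search for 75 in [2, 3, 5, 12, 20, 22, 24, 26, 29, 30, 32, 39, 52, 55, 59, 61, 62, 72, 75, 78]:

lo=0, hi=19, mid=9, arr[mid]=30 -> 30 < 75, search right half
lo=10, hi=19, mid=14, arr[mid]=59 -> 59 < 75, search right half
lo=15, hi=19, mid=17, arr[mid]=72 -> 72 < 75, search right half
lo=18, hi=19, mid=18, arr[mid]=75 -> Found target at index 18!

Binary search finds 75 at index 18 after 4 comparisons. The search repeatedly halves the search space by comparing with the middle element.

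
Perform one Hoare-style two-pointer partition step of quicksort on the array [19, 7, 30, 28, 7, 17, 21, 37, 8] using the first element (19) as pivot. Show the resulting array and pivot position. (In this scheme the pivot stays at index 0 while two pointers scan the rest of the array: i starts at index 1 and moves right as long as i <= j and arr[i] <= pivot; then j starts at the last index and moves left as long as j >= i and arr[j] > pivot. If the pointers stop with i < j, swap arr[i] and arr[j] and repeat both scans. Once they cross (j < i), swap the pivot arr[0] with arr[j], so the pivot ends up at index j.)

Hoare-style two-pointer partition with pivot = 19:

Initial array: [19, 7, 30, 28, 7, 17, 21, 37, 8]

Pointers start at i = 1, j = 8.
i stops at index 2 (arr[2]=30 > 19), j stops at index 8 (arr[8]=8 <= 19): swap arr[2] and arr[8], array becomes [19, 7, 8, 28, 7, 17, 21, 37, 30]
i stops at index 3 (arr[3]=28 > 19), j stops at index 5 (arr[5]=17 <= 19): swap arr[3] and arr[5], array becomes [19, 7, 8, 17, 7, 28, 21, 37, 30]
i ends at 5, j ends at 4: the pointers have crossed (j < i), so scanning stops.

Swap pivot arr[0] with arr[4] to place pivot at position 4: [7, 7, 8, 17, 19, 28, 21, 37, 30]
Pivot position: 4

After partitioning with pivot 19, the array becomes [7, 7, 8, 17, 19, 28, 21, 37, 30]. The pivot is placed at index 4. All elements to the left of the pivot are <= 19, and all elements to the right are > 19.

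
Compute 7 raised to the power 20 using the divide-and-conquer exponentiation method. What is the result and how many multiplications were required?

Computing 7^20 by squaring (build up from 7^1; each line after the first costs one multiplication):

7^1 = 7
7^2 = (7^1)^2 = 7^2 = 49
7^4 = (7^2)^2 = 49^2 = 2401
7^5 = 7 * 7^4 = 7 * 2401 = 16807
7^10 = (7^5)^2 = 16807^2 = 282475249
7^20 = (7^10)^2 = 282475249^2 = 79792266297612001

Result: 79792266297612001
Multiplications needed: 5 (5 lines after 7^1)

7^20 = 79792266297612001. Using exponentiation by squaring, this requires 5 multiplications. The key idea: if the exponent is even, square the half-power; if odd, multiply by the base once.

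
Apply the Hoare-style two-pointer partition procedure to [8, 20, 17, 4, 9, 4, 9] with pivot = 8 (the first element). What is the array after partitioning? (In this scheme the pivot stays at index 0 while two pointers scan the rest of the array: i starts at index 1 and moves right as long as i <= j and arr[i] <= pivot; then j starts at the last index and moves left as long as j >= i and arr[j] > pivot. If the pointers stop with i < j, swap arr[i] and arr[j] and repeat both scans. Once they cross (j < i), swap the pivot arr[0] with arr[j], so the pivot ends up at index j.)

Hoare-style two-pointer partition with pivot = 8:

Initial array: [8, 20, 17, 4, 9, 4, 9]

Pointers start at i = 1, j = 6.
i stops at index 1 (arr[1]=20 > 8), j stops at index 5 (arr[5]=4 <= 8): swap arr[1] and arr[5], array becomes [8, 4, 17, 4, 9, 20, 9]
i stops at index 2 (arr[2]=17 > 8), j stops at index 3 (arr[3]=4 <= 8): swap arr[2] and arr[3], array becomes [8, 4, 4, 17, 9, 20, 9]
i ends at 3, j ends at 2: the pointers have crossed (j < i), so scanning stops.

Swap pivot arr[0] with arr[2] to place pivot at position 2: [4, 4, 8, 17, 9, 20, 9]
Pivot position: 2

After partitioning with pivot 8, the array becomes [4, 4, 8, 17, 9, 20, 9]. The pivot is placed at index 2. All elements to the left of the pivot are <= 8, and all elements to the right are > 8.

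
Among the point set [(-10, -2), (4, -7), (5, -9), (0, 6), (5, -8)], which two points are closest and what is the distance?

Computing all pairwise distances among 5 points:

d((-10, -2), (4, -7)) = 14.8661
d((-10, -2), (5, -9)) = 16.5529
d((-10, -2), (0, 6)) = 12.8062
d((-10, -2), (5, -8)) = 16.1555
d((4, -7), (5, -9)) = 2.2361
d((4, -7), (0, 6)) = 13.6015
d((4, -7), (5, -8)) = 1.4142
d((5, -9), (0, 6)) = 15.8114
d((5, -9), (5, -8)) = 1.0 <-- minimum
d((0, 6), (5, -8)) = 14.8661

Closest pair: (5, -9) and (5, -8) with distance 1.0

The closest pair is (5, -9) and (5, -8) with Euclidean distance 1.0. For 5 points, brute-force pairwise comparison is shown above. For large n, the divide-and-conquer algorithm (sort by x, recurse on halves, check the dividing strip) achieves O(n log n).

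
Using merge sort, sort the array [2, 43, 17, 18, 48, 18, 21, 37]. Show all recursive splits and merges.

Merge sort trace:

Split: [2, 43, 17, 18, 48, 18, 21, 37] -> [2, 43, 17, 18] and [48, 18, 21, 37]
  Split: [2, 43, 17, 18] -> [2, 43] and [17, 18]
    Split: [2, 43] -> [2] and [43]
    Merge: [2] + [43] -> [2, 43]
    Split: [17, 18] -> [17] and [18]
    Merge: [17] + [18] -> [17, 18]
  Merge: [2, 43] + [17, 18] -> [2, 17, 18, 43]
  Split: [48, 18, 21, 37] -> [48, 18] and [21, 37]
    Split: [48, 18] -> [48] and [18]
    Merge: [48] + [18] -> [18, 48]
    Split: [21, 37] -> [21] and [37]
    Merge: [21] + [37] -> [21, 37]
  Merge: [18, 48] + [21, 37] -> [18, 21, 37, 48]
Merge: [2, 17, 18, 43] + [18, 21, 37, 48] -> [2, 17, 18, 18, 21, 37, 43, 48]

Final sorted array: [2, 17, 18, 18, 21, 37, 43, 48]

The merge sort proceeds by recursively splitting the array and merging sorted halves.
After all merges, the sorted array is [2, 17, 18, 18, 21, 37, 43, 48].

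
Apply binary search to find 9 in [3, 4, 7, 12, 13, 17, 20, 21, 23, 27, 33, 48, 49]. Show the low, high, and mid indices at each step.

Binary search for 9 in [3, 4, 7, 12, 13, 17, 20, 21, 23, 27, 33, 48, 49]:

lo=0, hi=12, mid=6, arr[mid]=20 -> 20 > 9, search left half
lo=0, hi=5, mid=2, arr[mid]=7 -> 7 < 9, search right half
lo=3, hi=5, mid=4, arr[mid]=13 -> 13 > 9, search left half
lo=3, hi=3, mid=3, arr[mid]=12 -> 12 > 9, search left half
lo=3 > hi=2, target 9 not found

Binary search determines that 9 is not in the array after 4 comparisons. The search space was exhausted without finding the target.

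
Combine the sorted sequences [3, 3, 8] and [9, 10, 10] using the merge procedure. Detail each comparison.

Merging process:

Compare 3 vs 9: take 3 from left. Merged: [3]
Compare 3 vs 9: take 3 from left. Merged: [3, 3]
Compare 8 vs 9: take 8 from left. Merged: [3, 3, 8]
Append remaining from right: [9, 10, 10]. Merged: [3, 3, 8, 9, 10, 10]

Final merged array: [3, 3, 8, 9, 10, 10]
Total comparisons: 3

The merged array is [3, 3, 8, 9, 10, 10], requiring 3 comparisons. The merge step runs in O(n) time where n is the total number of elements.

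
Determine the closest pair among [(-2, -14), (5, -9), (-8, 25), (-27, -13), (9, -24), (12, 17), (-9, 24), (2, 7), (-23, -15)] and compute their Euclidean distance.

Computing all pairwise distances among 9 points:

d((-2, -14), (5, -9)) = 8.6023
d((-2, -14), (-8, 25)) = 39.4588
d((-2, -14), (-27, -13)) = 25.02
d((-2, -14), (9, -24)) = 14.8661
d((-2, -14), (12, 17)) = 34.0147
d((-2, -14), (-9, 24)) = 38.6394
d((-2, -14), (2, 7)) = 21.3776
d((-2, -14), (-23, -15)) = 21.0238
d((5, -9), (-8, 25)) = 36.4005
d((5, -9), (-27, -13)) = 32.249
d((5, -9), (9, -24)) = 15.5242
d((5, -9), (12, 17)) = 26.9258
d((5, -9), (-9, 24)) = 35.8469
d((5, -9), (2, 7)) = 16.2788
d((5, -9), (-23, -15)) = 28.6356
d((-8, 25), (-27, -13)) = 42.4853
d((-8, 25), (9, -24)) = 51.8652
d((-8, 25), (12, 17)) = 21.5407
d((-8, 25), (-9, 24)) = 1.4142 <-- minimum
d((-8, 25), (2, 7)) = 20.5913
d((-8, 25), (-23, -15)) = 42.72
d((-27, -13), (9, -24)) = 37.6431
d((-27, -13), (12, 17)) = 49.2037
d((-27, -13), (-9, 24)) = 41.1461
d((-27, -13), (2, 7)) = 35.2278
d((-27, -13), (-23, -15)) = 4.4721
d((9, -24), (12, 17)) = 41.1096
d((9, -24), (-9, 24)) = 51.264
d((9, -24), (2, 7)) = 31.7805
d((9, -24), (-23, -15)) = 33.2415
d((12, 17), (-9, 24)) = 22.1359
d((12, 17), (2, 7)) = 14.1421
d((12, 17), (-23, -15)) = 47.4236
d((-9, 24), (2, 7)) = 20.2485
d((-9, 24), (-23, -15)) = 41.4367
d((2, 7), (-23, -15)) = 33.3017

Closest pair: (-8, 25) and (-9, 24) with distance 1.4142

The closest pair is (-8, 25) and (-9, 24) with Euclidean distance 1.4142. For 9 points, brute-force pairwise comparison is shown above. For large n, the divide-and-conquer algorithm (sort by x, recurse on halves, check the dividing strip) achieves O(n log n).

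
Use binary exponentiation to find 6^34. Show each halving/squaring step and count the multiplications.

Computing 6^34 by squaring (build up from 6^1; each line after the first costs one multiplication):

6^1 = 6
6^2 = (6^1)^2 = 6^2 = 36
6^4 = (6^2)^2 = 36^2 = 1296
6^8 = (6^4)^2 = 1296^2 = 1679616
6^16 = (6^8)^2 = 1679616^2 = 2821109907456
6^17 = 6 * 6^16 = 6 * 2821109907456 = 16926659444736
6^34 = (6^17)^2 = 16926659444736^2 = 286511799958070431838109696

Result: 286511799958070431838109696
Multiplications needed: 6 (6 lines after 6^1)

6^34 = 286511799958070431838109696. Using exponentiation by squaring, this requires 6 multiplications. The key idea: if the exponent is even, square the half-power; if odd, multiply by the base once.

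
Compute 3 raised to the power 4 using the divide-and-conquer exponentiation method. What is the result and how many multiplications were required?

Computing 3^4 by squaring (build up from 3^1; each line after the first costs one multiplication):

3^1 = 3
3^2 = (3^1)^2 = 3^2 = 9
3^4 = (3^2)^2 = 9^2 = 81

Result: 81
Multiplications needed: 2 (2 lines after 3^1)

3^4 = 81. Using exponentiation by squaring, this requires 2 multiplications. The key idea: if the exponent is even, square the half-power; if odd, multiply by the base once.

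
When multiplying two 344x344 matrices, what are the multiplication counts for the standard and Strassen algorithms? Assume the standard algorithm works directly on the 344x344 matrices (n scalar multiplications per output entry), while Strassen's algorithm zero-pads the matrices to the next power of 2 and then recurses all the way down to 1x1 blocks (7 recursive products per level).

Matrix multiplication for 344x344 matrices:

Strassen's algorithm requires power-of-2 dimensions. Pad 344x344 to 512x512 (next power of 2).

Standard algorithm: 344^3 = 40707584 multiplications
Strassen's algorithm: 7^(log2(512)) = 7^9 = 40353607 multiplications
Savings: 40707584 - 40353607 = 353977 multiplications

Standard: 40707584 multiplications (344^3). Strassen: 40353607 multiplications (7^9, after padding to 512x512). Strassen reduces 8 recursive multiplications to 7 at each level.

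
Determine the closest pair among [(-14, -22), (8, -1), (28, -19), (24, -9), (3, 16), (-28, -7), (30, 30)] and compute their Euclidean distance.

Computing all pairwise distances among 7 points:

d((-14, -22), (8, -1)) = 30.4138
d((-14, -22), (28, -19)) = 42.107
d((-14, -22), (24, -9)) = 40.1622
d((-14, -22), (3, 16)) = 41.6293
d((-14, -22), (-28, -7)) = 20.5183
d((-14, -22), (30, 30)) = 68.1175
d((8, -1), (28, -19)) = 26.9072
d((8, -1), (24, -9)) = 17.8885
d((8, -1), (3, 16)) = 17.72
d((8, -1), (-28, -7)) = 36.4966
d((8, -1), (30, 30)) = 38.0132
d((28, -19), (24, -9)) = 10.7703 <-- minimum
d((28, -19), (3, 16)) = 43.0116
d((28, -19), (-28, -7)) = 57.2713
d((28, -19), (30, 30)) = 49.0408
d((24, -9), (3, 16)) = 32.6497
d((24, -9), (-28, -7)) = 52.0384
d((24, -9), (30, 30)) = 39.4588
d((3, 16), (-28, -7)) = 38.6005
d((3, 16), (30, 30)) = 30.4138
d((-28, -7), (30, 30)) = 68.7968

Closest pair: (28, -19) and (24, -9) with distance 10.7703

The closest pair is (28, -19) and (24, -9) with Euclidean distance 10.7703. For 7 points, brute-force pairwise comparison is shown above. For large n, the divide-and-conquer algorithm (sort by x, recurse on halves, check the dividing strip) achieves O(n log n).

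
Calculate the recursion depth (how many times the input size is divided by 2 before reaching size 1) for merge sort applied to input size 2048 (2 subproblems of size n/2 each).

For divide and conquer with division factor 2:

Problem sizes at each level:
Level 0: 2048
Level 1: 1024
Level 2: 512
Level 3: 256
Level 4: 128
Level 5: 64
Level 6: 32
Level 7: 16
Level 8: 8
Level 9: 4
Level 10: 2
Level 11: 1

The root is level 0 and the size-1 base case is level 11 (the tree spans levels 0 through 11, i.e. 12 levels counting the root), so the depth is the number of divisions: log_2(2048) = 11

The recursion tree depth is log_2(2048) = 11. At each level, the problem size is divided by 2, so it takes 11 divisions to reduce to a base case of size 1. The algorithm makes 2 recursive calls at each level.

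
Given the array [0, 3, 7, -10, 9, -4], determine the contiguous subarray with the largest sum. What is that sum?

Using Kadane's algorithm on [0, 3, 7, -10, 9, -4]:

Scanning through the array:
Position 1 (value 3): max_ending_here = 3, max_so_far = 3
Position 2 (value 7): max_ending_here = 10, max_so_far = 10
Position 3 (value -10): max_ending_here = 0, max_so_far = 10
Position 4 (value 9): max_ending_here = 9, max_so_far = 10
Position 5 (value -4): max_ending_here = 5, max_so_far = 10

Maximum subarray: [0, 3, 7]
Maximum sum: 10

The maximum subarray is [0, 3, 7] with sum 10. This subarray runs from index 0 to index 2.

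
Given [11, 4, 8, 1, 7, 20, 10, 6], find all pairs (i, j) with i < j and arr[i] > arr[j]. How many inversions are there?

Finding inversions in [11, 4, 8, 1, 7, 20, 10, 6]:

(0, 1): arr[0]=11 > arr[1]=4
(0, 2): arr[0]=11 > arr[2]=8
(0, 3): arr[0]=11 > arr[3]=1
(0, 4): arr[0]=11 > arr[4]=7
(0, 6): arr[0]=11 > arr[6]=10
(0, 7): arr[0]=11 > arr[7]=6
(1, 3): arr[1]=4 > arr[3]=1
(2, 3): arr[2]=8 > arr[3]=1
(2, 4): arr[2]=8 > arr[4]=7
(2, 7): arr[2]=8 > arr[7]=6
(4, 7): arr[4]=7 > arr[7]=6
(5, 6): arr[5]=20 > arr[6]=10
(5, 7): arr[5]=20 > arr[7]=6
(6, 7): arr[6]=10 > arr[7]=6

Total inversions: 14

The array has 14 inversion(s): (0,1), (0,2), (0,3), (0,4), (0,6), (0,7), (1,3), (2,3), (2,4), (2,7), (4,7), (5,6), (5,7), (6,7). Each pair (i,j) satisfies i < j and arr[i] > arr[j].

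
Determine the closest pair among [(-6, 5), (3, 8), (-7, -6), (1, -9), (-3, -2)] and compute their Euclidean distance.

Computing all pairwise distances among 5 points:

d((-6, 5), (3, 8)) = 9.4868
d((-6, 5), (-7, -6)) = 11.0454
d((-6, 5), (1, -9)) = 15.6525
d((-6, 5), (-3, -2)) = 7.6158
d((3, 8), (-7, -6)) = 17.2047
d((3, 8), (1, -9)) = 17.1172
d((3, 8), (-3, -2)) = 11.6619
d((-7, -6), (1, -9)) = 8.544
d((-7, -6), (-3, -2)) = 5.6569 <-- minimum
d((1, -9), (-3, -2)) = 8.0623

Closest pair: (-7, -6) and (-3, -2) with distance 5.6569

The closest pair is (-7, -6) and (-3, -2) with Euclidean distance 5.6569. For 5 points, brute-force pairwise comparison is shown above. For large n, the divide-and-conquer algorithm (sort by x, recurse on halves, check the dividing strip) achieves O(n log n).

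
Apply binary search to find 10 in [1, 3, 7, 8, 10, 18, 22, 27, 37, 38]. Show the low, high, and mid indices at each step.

Binary search for 10 in [1, 3, 7, 8, 10, 18, 22, 27, 37, 38]:

lo=0, hi=9, mid=4, arr[mid]=10 -> Found target at index 4!

Binary search finds 10 at index 4 after 1 comparisons. The search repeatedly halves the search space by comparing with the middle element.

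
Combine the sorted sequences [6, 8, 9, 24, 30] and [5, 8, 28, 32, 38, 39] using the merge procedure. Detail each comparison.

Merging process:

Compare 6 vs 5: take 5 from right. Merged: [5]
Compare 6 vs 8: take 6 from left. Merged: [5, 6]
Compare 8 vs 8: take 8 from left. Merged: [5, 6, 8]
Compare 9 vs 8: take 8 from right. Merged: [5, 6, 8, 8]
Compare 9 vs 28: take 9 from left. Merged: [5, 6, 8, 8, 9]
Compare 24 vs 28: take 24 from left. Merged: [5, 6, 8, 8, 9, 24]
Compare 30 vs 28: take 28 from right. Merged: [5, 6, 8, 8, 9, 24, 28]
Compare 30 vs 32: take 30 from left. Merged: [5, 6, 8, 8, 9, 24, 28, 30]
Append remaining from right: [32, 38, 39]. Merged: [5, 6, 8, 8, 9, 24, 28, 30, 32, 38, 39]

Final merged array: [5, 6, 8, 8, 9, 24, 28, 30, 32, 38, 39]
Total comparisons: 8

The merged array is [5, 6, 8, 8, 9, 24, 28, 30, 32, 38, 39], requiring 8 comparisons. The merge step runs in O(n) time where n is the total number of elements.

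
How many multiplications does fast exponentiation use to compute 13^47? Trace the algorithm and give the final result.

Computing 13^47 by squaring (build up from 13^1; each line after the first costs one multiplication):

13^1 = 13
13^2 = (13^1)^2 = 13^2 = 169
13^4 = (13^2)^2 = 169^2 = 28561
13^5 = 13 * 13^4 = 13 * 28561 = 371293
13^10 = (13^5)^2 = 371293^2 = 137858491849
13^11 = 13 * 13^10 = 13 * 137858491849 = 1792160394037
13^22 = (13^11)^2 = 1792160394037^2 = 3211838877954855105157369
13^23 = 13 * 13^22 = 13 * 3211838877954855105157369 = 41753905413413116367045797
13^46 = (13^23)^2 = 41753905413413116367045797^2 = 1743388617272249143997555461487119439669521095365209
13^47 = 13 * 13^46 = 13 * 1743388617272249143997555461487119439669521095365209 = 22664052024539238871968220999332552715703774239747717

Result: 22664052024539238871968220999332552715703774239747717
Multiplications needed: 9 (9 lines after 13^1)

13^47 = 22664052024539238871968220999332552715703774239747717. Using exponentiation by squaring, this requires 9 multiplications. The key idea: if the exponent is even, square the half-power; if odd, multiply by the base once.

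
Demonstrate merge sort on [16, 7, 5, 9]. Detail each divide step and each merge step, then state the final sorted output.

Merge sort trace:

Split: [16, 7, 5, 9] -> [16, 7] and [5, 9]
  Split: [16, 7] -> [16] and [7]
  Merge: [16] + [7] -> [7, 16]
  Split: [5, 9] -> [5] and [9]
  Merge: [5] + [9] -> [5, 9]
Merge: [7, 16] + [5, 9] -> [5, 7, 9, 16]

Final sorted array: [5, 7, 9, 16]

The merge sort proceeds by recursively splitting the array and merging sorted halves.
After all merges, the sorted array is [5, 7, 9, 16].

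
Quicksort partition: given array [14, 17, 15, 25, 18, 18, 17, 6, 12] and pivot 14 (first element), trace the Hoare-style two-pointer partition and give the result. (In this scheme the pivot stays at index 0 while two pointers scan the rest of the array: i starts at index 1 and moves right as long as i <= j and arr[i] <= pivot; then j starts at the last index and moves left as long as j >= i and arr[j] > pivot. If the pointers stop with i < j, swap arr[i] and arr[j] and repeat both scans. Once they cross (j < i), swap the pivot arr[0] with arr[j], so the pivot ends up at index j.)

Hoare-style two-pointer partition with pivot = 14:

Initial array: [14, 17, 15, 25, 18, 18, 17, 6, 12]

Pointers start at i = 1, j = 8.
i stops at index 1 (arr[1]=17 > 14), j stops at index 8 (arr[8]=12 <= 14): swap arr[1] and arr[8], array becomes [14, 12, 15, 25, 18, 18, 17, 6, 17]
i stops at index 2 (arr[2]=15 > 14), j stops at index 7 (arr[7]=6 <= 14): swap arr[2] and arr[7], array becomes [14, 12, 6, 25, 18, 18, 17, 15, 17]
i ends at 3, j ends at 2: the pointers have crossed (j < i), so scanning stops.

Swap pivot arr[0] with arr[2] to place pivot at position 2: [6, 12, 14, 25, 18, 18, 17, 15, 17]
Pivot position: 2

After partitioning with pivot 14, the array becomes [6, 12, 14, 25, 18, 18, 17, 15, 17]. The pivot is placed at index 2. All elements to the left of the pivot are <= 14, and all elements to the right are > 14.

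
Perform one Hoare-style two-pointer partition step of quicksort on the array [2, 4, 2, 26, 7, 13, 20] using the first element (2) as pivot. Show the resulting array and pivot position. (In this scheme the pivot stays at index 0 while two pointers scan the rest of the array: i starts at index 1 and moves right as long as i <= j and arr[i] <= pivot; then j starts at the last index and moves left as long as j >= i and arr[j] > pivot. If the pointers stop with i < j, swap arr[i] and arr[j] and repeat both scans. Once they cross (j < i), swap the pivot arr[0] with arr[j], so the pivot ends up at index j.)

Hoare-style two-pointer partition with pivot = 2:

Initial array: [2, 4, 2, 26, 7, 13, 20]

Pointers start at i = 1, j = 6.
i stops at index 1 (arr[1]=4 > 2), j stops at index 2 (arr[2]=2 <= 2): swap arr[1] and arr[2], array becomes [2, 2, 4, 26, 7, 13, 20]
i ends at 2, j ends at 1: the pointers have crossed (j < i), so scanning stops.

Swap pivot arr[0] with arr[1] to place pivot at position 1: [2, 2, 4, 26, 7, 13, 20]
Pivot position: 1

After partitioning with pivot 2, the array becomes [2, 2, 4, 26, 7, 13, 20]. The pivot is placed at index 1. All elements to the left of the pivot are <= 2, and all elements to the right are > 2.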